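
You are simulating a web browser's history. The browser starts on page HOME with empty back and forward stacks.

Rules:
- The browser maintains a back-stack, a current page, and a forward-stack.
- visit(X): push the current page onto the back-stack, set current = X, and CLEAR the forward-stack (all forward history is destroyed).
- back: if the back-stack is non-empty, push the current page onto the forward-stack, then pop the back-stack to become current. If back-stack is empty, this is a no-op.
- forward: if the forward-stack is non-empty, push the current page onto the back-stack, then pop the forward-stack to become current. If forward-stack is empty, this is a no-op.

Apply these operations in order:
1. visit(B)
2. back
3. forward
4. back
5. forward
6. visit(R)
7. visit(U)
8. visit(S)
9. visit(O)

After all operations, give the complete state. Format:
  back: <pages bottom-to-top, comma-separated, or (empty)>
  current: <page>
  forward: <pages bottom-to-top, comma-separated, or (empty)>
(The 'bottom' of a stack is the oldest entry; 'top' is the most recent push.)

Answer: back: HOME,B,R,U,S
current: O
forward: (empty)

Derivation:
After 1 (visit(B)): cur=B back=1 fwd=0
After 2 (back): cur=HOME back=0 fwd=1
After 3 (forward): cur=B back=1 fwd=0
After 4 (back): cur=HOME back=0 fwd=1
After 5 (forward): cur=B back=1 fwd=0
After 6 (visit(R)): cur=R back=2 fwd=0
After 7 (visit(U)): cur=U back=3 fwd=0
After 8 (visit(S)): cur=S back=4 fwd=0
After 9 (visit(O)): cur=O back=5 fwd=0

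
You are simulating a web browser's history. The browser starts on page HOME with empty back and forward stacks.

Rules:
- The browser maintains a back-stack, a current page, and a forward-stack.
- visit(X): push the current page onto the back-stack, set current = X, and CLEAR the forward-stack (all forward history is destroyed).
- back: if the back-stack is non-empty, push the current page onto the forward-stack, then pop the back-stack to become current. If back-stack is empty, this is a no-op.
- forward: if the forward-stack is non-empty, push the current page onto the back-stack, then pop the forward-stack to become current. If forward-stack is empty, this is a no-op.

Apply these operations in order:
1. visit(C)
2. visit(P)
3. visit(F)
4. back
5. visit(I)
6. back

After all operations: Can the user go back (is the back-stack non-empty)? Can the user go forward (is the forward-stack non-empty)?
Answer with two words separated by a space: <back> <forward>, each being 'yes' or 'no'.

Answer: yes yes

Derivation:
After 1 (visit(C)): cur=C back=1 fwd=0
After 2 (visit(P)): cur=P back=2 fwd=0
After 3 (visit(F)): cur=F back=3 fwd=0
After 4 (back): cur=P back=2 fwd=1
After 5 (visit(I)): cur=I back=3 fwd=0
After 6 (back): cur=P back=2 fwd=1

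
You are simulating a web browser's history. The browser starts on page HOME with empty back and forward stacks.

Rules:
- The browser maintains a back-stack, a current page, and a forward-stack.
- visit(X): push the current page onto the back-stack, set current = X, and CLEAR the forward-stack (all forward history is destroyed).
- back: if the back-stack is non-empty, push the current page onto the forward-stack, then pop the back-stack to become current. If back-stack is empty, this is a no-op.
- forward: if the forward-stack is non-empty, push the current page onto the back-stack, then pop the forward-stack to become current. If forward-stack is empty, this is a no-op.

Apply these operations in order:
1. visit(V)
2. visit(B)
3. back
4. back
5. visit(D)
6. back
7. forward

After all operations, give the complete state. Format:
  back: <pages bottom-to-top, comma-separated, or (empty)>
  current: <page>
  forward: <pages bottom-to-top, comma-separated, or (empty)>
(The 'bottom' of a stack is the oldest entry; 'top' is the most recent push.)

After 1 (visit(V)): cur=V back=1 fwd=0
After 2 (visit(B)): cur=B back=2 fwd=0
After 3 (back): cur=V back=1 fwd=1
After 4 (back): cur=HOME back=0 fwd=2
After 5 (visit(D)): cur=D back=1 fwd=0
After 6 (back): cur=HOME back=0 fwd=1
After 7 (forward): cur=D back=1 fwd=0

Answer: back: HOME
current: D
forward: (empty)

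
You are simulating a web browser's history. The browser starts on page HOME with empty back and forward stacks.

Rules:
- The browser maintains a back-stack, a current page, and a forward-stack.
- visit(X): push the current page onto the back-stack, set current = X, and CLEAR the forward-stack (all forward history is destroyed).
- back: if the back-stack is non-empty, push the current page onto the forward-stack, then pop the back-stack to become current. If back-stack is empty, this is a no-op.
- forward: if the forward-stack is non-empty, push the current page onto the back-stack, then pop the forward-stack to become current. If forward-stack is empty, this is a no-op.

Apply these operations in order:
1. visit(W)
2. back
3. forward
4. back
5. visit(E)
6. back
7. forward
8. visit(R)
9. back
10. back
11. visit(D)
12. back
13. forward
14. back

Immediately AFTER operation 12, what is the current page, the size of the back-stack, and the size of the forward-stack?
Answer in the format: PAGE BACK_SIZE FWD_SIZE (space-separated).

After 1 (visit(W)): cur=W back=1 fwd=0
After 2 (back): cur=HOME back=0 fwd=1
After 3 (forward): cur=W back=1 fwd=0
After 4 (back): cur=HOME back=0 fwd=1
After 5 (visit(E)): cur=E back=1 fwd=0
After 6 (back): cur=HOME back=0 fwd=1
After 7 (forward): cur=E back=1 fwd=0
After 8 (visit(R)): cur=R back=2 fwd=0
After 9 (back): cur=E back=1 fwd=1
After 10 (back): cur=HOME back=0 fwd=2
After 11 (visit(D)): cur=D back=1 fwd=0
After 12 (back): cur=HOME back=0 fwd=1

HOME 0 1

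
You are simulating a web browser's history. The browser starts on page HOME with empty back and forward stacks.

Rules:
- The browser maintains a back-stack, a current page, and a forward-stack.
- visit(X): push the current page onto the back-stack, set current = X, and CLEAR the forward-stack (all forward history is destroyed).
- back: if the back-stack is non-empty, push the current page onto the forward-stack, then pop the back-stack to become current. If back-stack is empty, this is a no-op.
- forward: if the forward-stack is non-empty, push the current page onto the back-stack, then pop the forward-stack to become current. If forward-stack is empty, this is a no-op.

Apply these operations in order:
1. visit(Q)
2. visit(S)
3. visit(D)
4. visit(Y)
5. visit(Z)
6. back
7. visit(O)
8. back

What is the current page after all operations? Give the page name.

Answer: Y

Derivation:
After 1 (visit(Q)): cur=Q back=1 fwd=0
After 2 (visit(S)): cur=S back=2 fwd=0
After 3 (visit(D)): cur=D back=3 fwd=0
After 4 (visit(Y)): cur=Y back=4 fwd=0
After 5 (visit(Z)): cur=Z back=5 fwd=0
After 6 (back): cur=Y back=4 fwd=1
After 7 (visit(O)): cur=O back=5 fwd=0
After 8 (back): cur=Y back=4 fwd=1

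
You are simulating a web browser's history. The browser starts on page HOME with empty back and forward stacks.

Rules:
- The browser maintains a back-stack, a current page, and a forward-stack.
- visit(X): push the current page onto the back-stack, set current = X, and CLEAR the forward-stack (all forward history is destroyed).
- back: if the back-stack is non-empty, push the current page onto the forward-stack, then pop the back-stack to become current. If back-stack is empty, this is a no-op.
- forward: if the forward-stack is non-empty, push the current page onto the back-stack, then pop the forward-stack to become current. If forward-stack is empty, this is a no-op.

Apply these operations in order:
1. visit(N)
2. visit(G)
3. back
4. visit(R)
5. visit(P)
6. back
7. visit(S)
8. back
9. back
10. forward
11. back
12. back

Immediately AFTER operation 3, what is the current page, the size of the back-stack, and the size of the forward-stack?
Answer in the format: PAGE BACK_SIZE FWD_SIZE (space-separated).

After 1 (visit(N)): cur=N back=1 fwd=0
After 2 (visit(G)): cur=G back=2 fwd=0
After 3 (back): cur=N back=1 fwd=1

N 1 1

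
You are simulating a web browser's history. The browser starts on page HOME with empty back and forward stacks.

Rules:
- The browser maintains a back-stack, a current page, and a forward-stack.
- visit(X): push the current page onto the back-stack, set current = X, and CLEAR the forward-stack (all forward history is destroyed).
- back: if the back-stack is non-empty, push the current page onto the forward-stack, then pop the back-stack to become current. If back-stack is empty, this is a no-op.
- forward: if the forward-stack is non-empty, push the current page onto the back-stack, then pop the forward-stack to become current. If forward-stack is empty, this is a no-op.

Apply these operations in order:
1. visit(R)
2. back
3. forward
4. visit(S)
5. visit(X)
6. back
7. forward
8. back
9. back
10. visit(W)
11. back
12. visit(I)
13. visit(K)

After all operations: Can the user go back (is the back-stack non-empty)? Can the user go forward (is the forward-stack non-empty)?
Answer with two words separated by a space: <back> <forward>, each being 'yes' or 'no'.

Answer: yes no

Derivation:
After 1 (visit(R)): cur=R back=1 fwd=0
After 2 (back): cur=HOME back=0 fwd=1
After 3 (forward): cur=R back=1 fwd=0
After 4 (visit(S)): cur=S back=2 fwd=0
After 5 (visit(X)): cur=X back=3 fwd=0
After 6 (back): cur=S back=2 fwd=1
After 7 (forward): cur=X back=3 fwd=0
After 8 (back): cur=S back=2 fwd=1
After 9 (back): cur=R back=1 fwd=2
After 10 (visit(W)): cur=W back=2 fwd=0
After 11 (back): cur=R back=1 fwd=1
After 12 (visit(I)): cur=I back=2 fwd=0
After 13 (visit(K)): cur=K back=3 fwd=0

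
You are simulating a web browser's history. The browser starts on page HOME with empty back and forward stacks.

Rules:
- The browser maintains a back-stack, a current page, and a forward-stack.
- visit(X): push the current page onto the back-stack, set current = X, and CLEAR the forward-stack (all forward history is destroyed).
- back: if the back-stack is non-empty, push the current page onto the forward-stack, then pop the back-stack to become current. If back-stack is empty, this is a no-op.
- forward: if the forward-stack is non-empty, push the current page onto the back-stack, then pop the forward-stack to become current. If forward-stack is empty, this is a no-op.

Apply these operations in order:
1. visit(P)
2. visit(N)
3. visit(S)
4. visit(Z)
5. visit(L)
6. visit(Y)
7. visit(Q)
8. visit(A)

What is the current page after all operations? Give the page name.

Answer: A

Derivation:
After 1 (visit(P)): cur=P back=1 fwd=0
After 2 (visit(N)): cur=N back=2 fwd=0
After 3 (visit(S)): cur=S back=3 fwd=0
After 4 (visit(Z)): cur=Z back=4 fwd=0
After 5 (visit(L)): cur=L back=5 fwd=0
After 6 (visit(Y)): cur=Y back=6 fwd=0
After 7 (visit(Q)): cur=Q back=7 fwd=0
After 8 (visit(A)): cur=A back=8 fwd=0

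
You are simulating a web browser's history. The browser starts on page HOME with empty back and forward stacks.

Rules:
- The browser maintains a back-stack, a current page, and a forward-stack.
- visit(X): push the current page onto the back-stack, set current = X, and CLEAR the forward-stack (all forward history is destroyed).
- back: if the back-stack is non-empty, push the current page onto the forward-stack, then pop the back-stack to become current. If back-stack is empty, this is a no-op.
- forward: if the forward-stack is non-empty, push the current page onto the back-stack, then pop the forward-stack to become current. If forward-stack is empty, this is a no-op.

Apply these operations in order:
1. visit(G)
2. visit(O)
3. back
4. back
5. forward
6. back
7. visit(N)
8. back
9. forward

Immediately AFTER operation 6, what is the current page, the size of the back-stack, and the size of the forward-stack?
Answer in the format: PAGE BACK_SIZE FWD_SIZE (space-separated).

After 1 (visit(G)): cur=G back=1 fwd=0
After 2 (visit(O)): cur=O back=2 fwd=0
After 3 (back): cur=G back=1 fwd=1
After 4 (back): cur=HOME back=0 fwd=2
After 5 (forward): cur=G back=1 fwd=1
After 6 (back): cur=HOME back=0 fwd=2

HOME 0 2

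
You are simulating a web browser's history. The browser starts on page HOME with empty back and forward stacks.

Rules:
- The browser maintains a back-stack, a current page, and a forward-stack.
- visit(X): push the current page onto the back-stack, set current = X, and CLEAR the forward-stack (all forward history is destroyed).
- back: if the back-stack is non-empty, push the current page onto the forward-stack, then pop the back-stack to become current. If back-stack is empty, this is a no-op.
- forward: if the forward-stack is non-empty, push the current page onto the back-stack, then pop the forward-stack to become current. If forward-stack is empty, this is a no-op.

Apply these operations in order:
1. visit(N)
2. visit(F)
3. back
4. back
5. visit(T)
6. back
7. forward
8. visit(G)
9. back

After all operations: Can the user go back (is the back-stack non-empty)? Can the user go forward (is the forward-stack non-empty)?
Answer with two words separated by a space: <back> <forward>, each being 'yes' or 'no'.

After 1 (visit(N)): cur=N back=1 fwd=0
After 2 (visit(F)): cur=F back=2 fwd=0
After 3 (back): cur=N back=1 fwd=1
After 4 (back): cur=HOME back=0 fwd=2
After 5 (visit(T)): cur=T back=1 fwd=0
After 6 (back): cur=HOME back=0 fwd=1
After 7 (forward): cur=T back=1 fwd=0
After 8 (visit(G)): cur=G back=2 fwd=0
After 9 (back): cur=T back=1 fwd=1

Answer: yes yes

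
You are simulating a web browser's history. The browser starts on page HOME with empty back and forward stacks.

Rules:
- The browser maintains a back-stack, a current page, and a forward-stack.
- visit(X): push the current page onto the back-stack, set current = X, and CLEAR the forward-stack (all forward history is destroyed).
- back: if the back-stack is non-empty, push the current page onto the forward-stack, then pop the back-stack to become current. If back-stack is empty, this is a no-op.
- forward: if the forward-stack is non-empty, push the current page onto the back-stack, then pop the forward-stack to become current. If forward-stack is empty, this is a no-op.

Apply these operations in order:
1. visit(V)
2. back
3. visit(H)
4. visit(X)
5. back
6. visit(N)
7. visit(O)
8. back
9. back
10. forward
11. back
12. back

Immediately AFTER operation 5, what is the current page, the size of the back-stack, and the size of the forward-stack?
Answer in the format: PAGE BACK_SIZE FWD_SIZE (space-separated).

After 1 (visit(V)): cur=V back=1 fwd=0
After 2 (back): cur=HOME back=0 fwd=1
After 3 (visit(H)): cur=H back=1 fwd=0
After 4 (visit(X)): cur=X back=2 fwd=0
After 5 (back): cur=H back=1 fwd=1

H 1 1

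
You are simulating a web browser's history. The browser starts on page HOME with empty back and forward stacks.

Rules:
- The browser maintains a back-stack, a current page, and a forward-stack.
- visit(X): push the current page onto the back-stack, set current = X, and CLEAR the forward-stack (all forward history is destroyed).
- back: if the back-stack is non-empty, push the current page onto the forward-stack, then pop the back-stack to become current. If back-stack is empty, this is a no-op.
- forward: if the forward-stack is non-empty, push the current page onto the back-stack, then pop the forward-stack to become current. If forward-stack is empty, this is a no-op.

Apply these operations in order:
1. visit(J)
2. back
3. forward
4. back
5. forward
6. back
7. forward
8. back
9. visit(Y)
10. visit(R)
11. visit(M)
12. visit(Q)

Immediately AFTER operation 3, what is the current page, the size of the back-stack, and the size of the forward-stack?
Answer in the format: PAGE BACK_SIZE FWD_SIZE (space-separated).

After 1 (visit(J)): cur=J back=1 fwd=0
After 2 (back): cur=HOME back=0 fwd=1
After 3 (forward): cur=J back=1 fwd=0

J 1 0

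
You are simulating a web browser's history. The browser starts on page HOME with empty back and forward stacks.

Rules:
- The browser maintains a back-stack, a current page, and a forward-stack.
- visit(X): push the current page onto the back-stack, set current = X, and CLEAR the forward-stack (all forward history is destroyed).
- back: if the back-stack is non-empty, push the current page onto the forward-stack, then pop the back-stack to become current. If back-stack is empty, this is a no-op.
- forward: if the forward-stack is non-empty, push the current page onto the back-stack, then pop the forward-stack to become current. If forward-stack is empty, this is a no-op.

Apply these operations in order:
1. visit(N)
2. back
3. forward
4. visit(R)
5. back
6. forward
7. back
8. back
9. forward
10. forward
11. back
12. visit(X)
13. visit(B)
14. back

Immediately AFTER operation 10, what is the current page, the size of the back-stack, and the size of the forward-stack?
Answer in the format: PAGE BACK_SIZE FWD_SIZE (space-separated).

After 1 (visit(N)): cur=N back=1 fwd=0
After 2 (back): cur=HOME back=0 fwd=1
After 3 (forward): cur=N back=1 fwd=0
After 4 (visit(R)): cur=R back=2 fwd=0
After 5 (back): cur=N back=1 fwd=1
After 6 (forward): cur=R back=2 fwd=0
After 7 (back): cur=N back=1 fwd=1
After 8 (back): cur=HOME back=0 fwd=2
After 9 (forward): cur=N back=1 fwd=1
After 10 (forward): cur=R back=2 fwd=0

R 2 0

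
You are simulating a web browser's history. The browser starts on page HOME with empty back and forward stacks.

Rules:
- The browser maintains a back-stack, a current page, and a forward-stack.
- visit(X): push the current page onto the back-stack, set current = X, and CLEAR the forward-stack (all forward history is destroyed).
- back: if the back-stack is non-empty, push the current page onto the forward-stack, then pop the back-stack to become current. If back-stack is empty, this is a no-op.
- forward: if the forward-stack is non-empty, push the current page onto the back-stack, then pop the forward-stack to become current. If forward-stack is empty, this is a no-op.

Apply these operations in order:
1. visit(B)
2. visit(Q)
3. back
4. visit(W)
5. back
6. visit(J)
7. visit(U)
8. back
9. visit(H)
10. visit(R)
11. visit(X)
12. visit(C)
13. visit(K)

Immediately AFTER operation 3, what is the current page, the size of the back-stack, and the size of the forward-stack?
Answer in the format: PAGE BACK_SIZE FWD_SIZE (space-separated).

After 1 (visit(B)): cur=B back=1 fwd=0
After 2 (visit(Q)): cur=Q back=2 fwd=0
After 3 (back): cur=B back=1 fwd=1

B 1 1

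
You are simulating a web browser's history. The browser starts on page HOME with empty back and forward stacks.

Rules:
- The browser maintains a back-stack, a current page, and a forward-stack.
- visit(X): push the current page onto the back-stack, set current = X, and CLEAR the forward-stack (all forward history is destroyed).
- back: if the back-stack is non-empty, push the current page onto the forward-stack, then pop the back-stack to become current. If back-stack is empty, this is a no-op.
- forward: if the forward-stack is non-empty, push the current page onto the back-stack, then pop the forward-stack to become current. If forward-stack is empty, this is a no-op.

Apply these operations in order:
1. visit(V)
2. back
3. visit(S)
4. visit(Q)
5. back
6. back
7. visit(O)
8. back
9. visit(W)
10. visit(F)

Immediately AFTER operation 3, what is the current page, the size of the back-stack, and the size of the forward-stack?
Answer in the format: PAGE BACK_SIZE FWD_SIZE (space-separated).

After 1 (visit(V)): cur=V back=1 fwd=0
After 2 (back): cur=HOME back=0 fwd=1
After 3 (visit(S)): cur=S back=1 fwd=0

S 1 0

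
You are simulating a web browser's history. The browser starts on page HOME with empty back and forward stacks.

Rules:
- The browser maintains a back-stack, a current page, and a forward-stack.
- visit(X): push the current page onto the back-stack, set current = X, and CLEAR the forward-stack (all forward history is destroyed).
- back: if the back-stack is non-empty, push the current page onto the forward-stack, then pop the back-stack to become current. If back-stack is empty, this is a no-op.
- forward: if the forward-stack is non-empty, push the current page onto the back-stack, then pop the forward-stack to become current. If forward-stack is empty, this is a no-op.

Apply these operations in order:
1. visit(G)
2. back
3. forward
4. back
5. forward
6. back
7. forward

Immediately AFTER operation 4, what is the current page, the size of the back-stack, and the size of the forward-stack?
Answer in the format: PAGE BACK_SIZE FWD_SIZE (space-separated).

After 1 (visit(G)): cur=G back=1 fwd=0
After 2 (back): cur=HOME back=0 fwd=1
After 3 (forward): cur=G back=1 fwd=0
After 4 (back): cur=HOME back=0 fwd=1

HOME 0 1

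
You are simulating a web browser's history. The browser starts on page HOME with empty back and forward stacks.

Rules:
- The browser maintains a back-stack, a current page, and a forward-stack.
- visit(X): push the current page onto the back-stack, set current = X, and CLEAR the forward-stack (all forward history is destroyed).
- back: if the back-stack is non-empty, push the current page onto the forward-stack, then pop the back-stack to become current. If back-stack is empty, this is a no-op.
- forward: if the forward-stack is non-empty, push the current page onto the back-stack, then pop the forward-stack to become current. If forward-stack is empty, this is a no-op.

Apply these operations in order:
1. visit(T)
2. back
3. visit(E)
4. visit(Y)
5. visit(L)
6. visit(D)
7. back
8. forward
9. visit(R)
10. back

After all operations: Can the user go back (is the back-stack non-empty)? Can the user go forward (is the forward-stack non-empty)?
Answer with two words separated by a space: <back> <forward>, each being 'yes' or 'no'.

After 1 (visit(T)): cur=T back=1 fwd=0
After 2 (back): cur=HOME back=0 fwd=1
After 3 (visit(E)): cur=E back=1 fwd=0
After 4 (visit(Y)): cur=Y back=2 fwd=0
After 5 (visit(L)): cur=L back=3 fwd=0
After 6 (visit(D)): cur=D back=4 fwd=0
After 7 (back): cur=L back=3 fwd=1
After 8 (forward): cur=D back=4 fwd=0
After 9 (visit(R)): cur=R back=5 fwd=0
After 10 (back): cur=D back=4 fwd=1

Answer: yes yes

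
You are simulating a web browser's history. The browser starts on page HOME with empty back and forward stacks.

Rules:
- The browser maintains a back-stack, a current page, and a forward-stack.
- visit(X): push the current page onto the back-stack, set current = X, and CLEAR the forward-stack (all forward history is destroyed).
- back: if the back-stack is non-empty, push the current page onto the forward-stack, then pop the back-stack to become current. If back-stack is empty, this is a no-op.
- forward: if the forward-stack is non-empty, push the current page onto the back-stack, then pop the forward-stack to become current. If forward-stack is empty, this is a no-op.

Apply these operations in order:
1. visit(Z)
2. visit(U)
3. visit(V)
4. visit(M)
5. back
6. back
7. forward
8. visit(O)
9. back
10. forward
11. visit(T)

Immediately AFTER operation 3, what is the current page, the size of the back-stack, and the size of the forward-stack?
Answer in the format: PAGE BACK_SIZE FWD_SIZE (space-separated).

After 1 (visit(Z)): cur=Z back=1 fwd=0
After 2 (visit(U)): cur=U back=2 fwd=0
After 3 (visit(V)): cur=V back=3 fwd=0

V 3 0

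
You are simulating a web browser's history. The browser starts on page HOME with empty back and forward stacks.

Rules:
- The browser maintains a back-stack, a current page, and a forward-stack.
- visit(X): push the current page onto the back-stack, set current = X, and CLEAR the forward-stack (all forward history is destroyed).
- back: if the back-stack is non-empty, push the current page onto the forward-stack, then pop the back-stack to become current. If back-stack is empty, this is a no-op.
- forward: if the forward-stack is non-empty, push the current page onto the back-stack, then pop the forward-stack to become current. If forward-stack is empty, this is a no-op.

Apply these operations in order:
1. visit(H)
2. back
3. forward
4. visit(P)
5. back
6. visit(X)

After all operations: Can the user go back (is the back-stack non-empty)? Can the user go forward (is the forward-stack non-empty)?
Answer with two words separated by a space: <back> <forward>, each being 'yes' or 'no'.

Answer: yes no

Derivation:
After 1 (visit(H)): cur=H back=1 fwd=0
After 2 (back): cur=HOME back=0 fwd=1
After 3 (forward): cur=H back=1 fwd=0
After 4 (visit(P)): cur=P back=2 fwd=0
After 5 (back): cur=H back=1 fwd=1
After 6 (visit(X)): cur=X back=2 fwd=0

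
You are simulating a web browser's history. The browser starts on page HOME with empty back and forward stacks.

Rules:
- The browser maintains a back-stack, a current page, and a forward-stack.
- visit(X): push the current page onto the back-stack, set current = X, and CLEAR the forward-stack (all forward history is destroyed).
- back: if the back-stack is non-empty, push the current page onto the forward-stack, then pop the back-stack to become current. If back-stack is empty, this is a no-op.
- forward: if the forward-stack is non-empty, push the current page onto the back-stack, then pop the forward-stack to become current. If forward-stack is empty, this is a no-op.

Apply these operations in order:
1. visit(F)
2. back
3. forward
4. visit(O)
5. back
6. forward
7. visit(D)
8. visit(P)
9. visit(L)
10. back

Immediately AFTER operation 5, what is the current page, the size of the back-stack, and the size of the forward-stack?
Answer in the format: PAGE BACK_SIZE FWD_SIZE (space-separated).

After 1 (visit(F)): cur=F back=1 fwd=0
After 2 (back): cur=HOME back=0 fwd=1
After 3 (forward): cur=F back=1 fwd=0
After 4 (visit(O)): cur=O back=2 fwd=0
After 5 (back): cur=F back=1 fwd=1

F 1 1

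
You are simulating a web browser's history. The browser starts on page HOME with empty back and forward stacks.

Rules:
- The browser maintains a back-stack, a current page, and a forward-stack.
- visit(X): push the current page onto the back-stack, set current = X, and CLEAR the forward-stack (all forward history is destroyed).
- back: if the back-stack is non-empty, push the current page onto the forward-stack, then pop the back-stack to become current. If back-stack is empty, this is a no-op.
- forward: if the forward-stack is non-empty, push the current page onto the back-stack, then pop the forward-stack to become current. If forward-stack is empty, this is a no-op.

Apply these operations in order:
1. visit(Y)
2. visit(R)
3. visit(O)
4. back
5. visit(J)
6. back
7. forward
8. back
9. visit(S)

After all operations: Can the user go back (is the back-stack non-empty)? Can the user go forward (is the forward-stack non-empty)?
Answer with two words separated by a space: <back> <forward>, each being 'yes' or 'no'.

Answer: yes no

Derivation:
After 1 (visit(Y)): cur=Y back=1 fwd=0
After 2 (visit(R)): cur=R back=2 fwd=0
After 3 (visit(O)): cur=O back=3 fwd=0
After 4 (back): cur=R back=2 fwd=1
After 5 (visit(J)): cur=J back=3 fwd=0
After 6 (back): cur=R back=2 fwd=1
After 7 (forward): cur=J back=3 fwd=0
After 8 (back): cur=R back=2 fwd=1
After 9 (visit(S)): cur=S back=3 fwd=0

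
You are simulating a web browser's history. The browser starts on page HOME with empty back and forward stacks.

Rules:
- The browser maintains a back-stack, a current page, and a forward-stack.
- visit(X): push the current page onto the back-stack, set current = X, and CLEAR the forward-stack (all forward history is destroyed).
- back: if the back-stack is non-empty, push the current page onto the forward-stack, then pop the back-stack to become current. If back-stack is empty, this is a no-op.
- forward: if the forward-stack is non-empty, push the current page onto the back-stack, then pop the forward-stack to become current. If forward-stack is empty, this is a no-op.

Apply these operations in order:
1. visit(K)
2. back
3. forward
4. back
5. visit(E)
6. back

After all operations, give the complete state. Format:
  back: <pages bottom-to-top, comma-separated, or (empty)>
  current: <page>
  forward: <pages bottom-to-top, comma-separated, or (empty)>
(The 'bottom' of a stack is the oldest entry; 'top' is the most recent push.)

After 1 (visit(K)): cur=K back=1 fwd=0
After 2 (back): cur=HOME back=0 fwd=1
After 3 (forward): cur=K back=1 fwd=0
After 4 (back): cur=HOME back=0 fwd=1
After 5 (visit(E)): cur=E back=1 fwd=0
After 6 (back): cur=HOME back=0 fwd=1

Answer: back: (empty)
current: HOME
forward: E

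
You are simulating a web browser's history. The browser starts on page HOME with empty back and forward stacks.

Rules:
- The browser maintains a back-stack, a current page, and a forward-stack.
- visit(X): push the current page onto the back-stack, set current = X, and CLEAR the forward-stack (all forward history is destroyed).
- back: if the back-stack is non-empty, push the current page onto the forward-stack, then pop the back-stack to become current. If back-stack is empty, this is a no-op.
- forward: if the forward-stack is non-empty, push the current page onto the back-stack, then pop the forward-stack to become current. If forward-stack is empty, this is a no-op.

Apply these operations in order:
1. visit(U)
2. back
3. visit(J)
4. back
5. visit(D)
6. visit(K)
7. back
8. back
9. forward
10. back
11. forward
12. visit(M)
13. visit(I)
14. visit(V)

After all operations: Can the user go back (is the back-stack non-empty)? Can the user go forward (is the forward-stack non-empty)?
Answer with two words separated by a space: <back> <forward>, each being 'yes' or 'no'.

After 1 (visit(U)): cur=U back=1 fwd=0
After 2 (back): cur=HOME back=0 fwd=1
After 3 (visit(J)): cur=J back=1 fwd=0
After 4 (back): cur=HOME back=0 fwd=1
After 5 (visit(D)): cur=D back=1 fwd=0
After 6 (visit(K)): cur=K back=2 fwd=0
After 7 (back): cur=D back=1 fwd=1
After 8 (back): cur=HOME back=0 fwd=2
After 9 (forward): cur=D back=1 fwd=1
After 10 (back): cur=HOME back=0 fwd=2
After 11 (forward): cur=D back=1 fwd=1
After 12 (visit(M)): cur=M back=2 fwd=0
After 13 (visit(I)): cur=I back=3 fwd=0
After 14 (visit(V)): cur=V back=4 fwd=0

Answer: yes no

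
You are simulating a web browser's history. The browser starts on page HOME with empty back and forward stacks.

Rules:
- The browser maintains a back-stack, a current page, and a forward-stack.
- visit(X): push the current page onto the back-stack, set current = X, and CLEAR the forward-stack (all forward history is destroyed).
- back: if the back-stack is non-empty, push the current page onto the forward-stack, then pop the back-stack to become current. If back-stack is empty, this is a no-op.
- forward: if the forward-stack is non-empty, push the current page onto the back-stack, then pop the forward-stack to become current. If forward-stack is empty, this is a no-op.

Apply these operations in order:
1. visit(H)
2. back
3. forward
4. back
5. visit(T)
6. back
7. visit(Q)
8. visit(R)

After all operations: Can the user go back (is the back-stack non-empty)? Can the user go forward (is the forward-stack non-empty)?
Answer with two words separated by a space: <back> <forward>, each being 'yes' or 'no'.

After 1 (visit(H)): cur=H back=1 fwd=0
After 2 (back): cur=HOME back=0 fwd=1
After 3 (forward): cur=H back=1 fwd=0
After 4 (back): cur=HOME back=0 fwd=1
After 5 (visit(T)): cur=T back=1 fwd=0
After 6 (back): cur=HOME back=0 fwd=1
After 7 (visit(Q)): cur=Q back=1 fwd=0
After 8 (visit(R)): cur=R back=2 fwd=0

Answer: yes no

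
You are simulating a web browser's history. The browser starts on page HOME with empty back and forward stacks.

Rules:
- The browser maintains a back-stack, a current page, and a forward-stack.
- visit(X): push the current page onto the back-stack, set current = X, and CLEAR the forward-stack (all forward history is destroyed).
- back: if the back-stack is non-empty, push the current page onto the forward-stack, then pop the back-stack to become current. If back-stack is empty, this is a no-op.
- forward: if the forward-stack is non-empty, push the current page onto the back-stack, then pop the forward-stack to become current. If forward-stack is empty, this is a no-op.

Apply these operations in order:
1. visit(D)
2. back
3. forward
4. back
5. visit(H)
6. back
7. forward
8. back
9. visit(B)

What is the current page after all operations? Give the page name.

Answer: B

Derivation:
After 1 (visit(D)): cur=D back=1 fwd=0
After 2 (back): cur=HOME back=0 fwd=1
After 3 (forward): cur=D back=1 fwd=0
After 4 (back): cur=HOME back=0 fwd=1
After 5 (visit(H)): cur=H back=1 fwd=0
After 6 (back): cur=HOME back=0 fwd=1
After 7 (forward): cur=H back=1 fwd=0
After 8 (back): cur=HOME back=0 fwd=1
After 9 (visit(B)): cur=B back=1 fwd=0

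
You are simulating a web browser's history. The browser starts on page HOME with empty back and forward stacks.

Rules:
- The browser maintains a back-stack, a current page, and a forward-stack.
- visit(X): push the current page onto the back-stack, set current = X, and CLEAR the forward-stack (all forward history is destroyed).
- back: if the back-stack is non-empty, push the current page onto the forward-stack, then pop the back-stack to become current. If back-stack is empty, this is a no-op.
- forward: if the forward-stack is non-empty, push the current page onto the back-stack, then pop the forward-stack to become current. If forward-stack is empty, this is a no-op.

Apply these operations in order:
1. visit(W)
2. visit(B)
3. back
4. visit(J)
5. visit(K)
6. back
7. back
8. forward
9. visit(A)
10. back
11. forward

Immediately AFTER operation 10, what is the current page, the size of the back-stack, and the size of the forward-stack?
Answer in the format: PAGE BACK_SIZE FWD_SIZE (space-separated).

After 1 (visit(W)): cur=W back=1 fwd=0
After 2 (visit(B)): cur=B back=2 fwd=0
After 3 (back): cur=W back=1 fwd=1
After 4 (visit(J)): cur=J back=2 fwd=0
After 5 (visit(K)): cur=K back=3 fwd=0
After 6 (back): cur=J back=2 fwd=1
After 7 (back): cur=W back=1 fwd=2
After 8 (forward): cur=J back=2 fwd=1
After 9 (visit(A)): cur=A back=3 fwd=0
After 10 (back): cur=J back=2 fwd=1

J 2 1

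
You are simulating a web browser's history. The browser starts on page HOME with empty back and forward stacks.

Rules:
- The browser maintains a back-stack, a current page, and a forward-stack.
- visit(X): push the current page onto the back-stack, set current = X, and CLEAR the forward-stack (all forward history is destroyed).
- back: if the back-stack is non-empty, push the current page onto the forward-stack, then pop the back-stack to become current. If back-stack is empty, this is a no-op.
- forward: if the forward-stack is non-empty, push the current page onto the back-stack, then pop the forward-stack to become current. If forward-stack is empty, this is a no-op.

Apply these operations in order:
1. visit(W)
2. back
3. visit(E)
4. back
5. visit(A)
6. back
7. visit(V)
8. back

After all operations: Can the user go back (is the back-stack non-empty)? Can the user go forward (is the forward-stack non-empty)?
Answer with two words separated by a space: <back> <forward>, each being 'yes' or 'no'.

After 1 (visit(W)): cur=W back=1 fwd=0
After 2 (back): cur=HOME back=0 fwd=1
After 3 (visit(E)): cur=E back=1 fwd=0
After 4 (back): cur=HOME back=0 fwd=1
After 5 (visit(A)): cur=A back=1 fwd=0
After 6 (back): cur=HOME back=0 fwd=1
After 7 (visit(V)): cur=V back=1 fwd=0
After 8 (back): cur=HOME back=0 fwd=1

Answer: no yes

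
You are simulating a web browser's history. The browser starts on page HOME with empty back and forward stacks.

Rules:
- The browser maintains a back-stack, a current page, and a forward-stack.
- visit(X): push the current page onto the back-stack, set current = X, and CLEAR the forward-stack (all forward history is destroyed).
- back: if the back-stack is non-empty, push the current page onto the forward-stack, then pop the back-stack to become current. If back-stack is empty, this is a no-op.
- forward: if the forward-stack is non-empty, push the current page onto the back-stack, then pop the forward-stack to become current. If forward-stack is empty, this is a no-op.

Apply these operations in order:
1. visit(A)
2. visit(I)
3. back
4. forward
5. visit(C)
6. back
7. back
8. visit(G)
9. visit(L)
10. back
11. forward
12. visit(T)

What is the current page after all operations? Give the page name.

Answer: T

Derivation:
After 1 (visit(A)): cur=A back=1 fwd=0
After 2 (visit(I)): cur=I back=2 fwd=0
After 3 (back): cur=A back=1 fwd=1
After 4 (forward): cur=I back=2 fwd=0
After 5 (visit(C)): cur=C back=3 fwd=0
After 6 (back): cur=I back=2 fwd=1
After 7 (back): cur=A back=1 fwd=2
After 8 (visit(G)): cur=G back=2 fwd=0
After 9 (visit(L)): cur=L back=3 fwd=0
After 10 (back): cur=G back=2 fwd=1
After 11 (forward): cur=L back=3 fwd=0
After 12 (visit(T)): cur=T back=4 fwd=0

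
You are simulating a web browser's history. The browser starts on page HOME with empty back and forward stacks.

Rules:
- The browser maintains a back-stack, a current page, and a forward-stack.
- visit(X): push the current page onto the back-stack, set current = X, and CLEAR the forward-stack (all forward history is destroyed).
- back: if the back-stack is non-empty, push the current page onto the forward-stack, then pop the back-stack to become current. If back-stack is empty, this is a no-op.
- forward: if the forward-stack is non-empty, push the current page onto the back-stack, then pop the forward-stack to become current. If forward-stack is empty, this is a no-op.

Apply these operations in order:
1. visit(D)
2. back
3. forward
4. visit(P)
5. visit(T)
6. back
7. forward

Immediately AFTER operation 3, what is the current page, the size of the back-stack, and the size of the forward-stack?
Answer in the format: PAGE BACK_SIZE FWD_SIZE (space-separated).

After 1 (visit(D)): cur=D back=1 fwd=0
After 2 (back): cur=HOME back=0 fwd=1
After 3 (forward): cur=D back=1 fwd=0

D 1 0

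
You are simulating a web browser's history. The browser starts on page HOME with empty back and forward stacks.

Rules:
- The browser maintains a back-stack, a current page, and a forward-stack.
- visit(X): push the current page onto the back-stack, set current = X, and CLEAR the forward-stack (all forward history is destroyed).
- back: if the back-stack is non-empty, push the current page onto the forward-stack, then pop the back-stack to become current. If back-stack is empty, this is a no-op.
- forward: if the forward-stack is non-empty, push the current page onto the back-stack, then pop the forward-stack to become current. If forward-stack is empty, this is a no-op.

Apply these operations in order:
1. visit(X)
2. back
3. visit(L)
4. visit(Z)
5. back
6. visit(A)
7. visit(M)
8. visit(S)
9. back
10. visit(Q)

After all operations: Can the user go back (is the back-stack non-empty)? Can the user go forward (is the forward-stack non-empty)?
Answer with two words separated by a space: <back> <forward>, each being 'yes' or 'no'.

Answer: yes no

Derivation:
After 1 (visit(X)): cur=X back=1 fwd=0
After 2 (back): cur=HOME back=0 fwd=1
After 3 (visit(L)): cur=L back=1 fwd=0
After 4 (visit(Z)): cur=Z back=2 fwd=0
After 5 (back): cur=L back=1 fwd=1
After 6 (visit(A)): cur=A back=2 fwd=0
After 7 (visit(M)): cur=M back=3 fwd=0
After 8 (visit(S)): cur=S back=4 fwd=0
After 9 (back): cur=M back=3 fwd=1
After 10 (visit(Q)): cur=Q back=4 fwd=0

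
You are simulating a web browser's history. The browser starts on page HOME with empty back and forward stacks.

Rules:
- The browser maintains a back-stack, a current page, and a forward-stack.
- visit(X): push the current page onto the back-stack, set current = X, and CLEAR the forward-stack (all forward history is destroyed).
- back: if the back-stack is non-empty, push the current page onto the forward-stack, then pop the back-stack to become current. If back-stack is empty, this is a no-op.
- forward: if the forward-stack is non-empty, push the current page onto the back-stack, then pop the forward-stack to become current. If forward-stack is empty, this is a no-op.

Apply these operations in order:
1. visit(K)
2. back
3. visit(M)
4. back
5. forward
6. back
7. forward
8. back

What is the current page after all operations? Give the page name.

After 1 (visit(K)): cur=K back=1 fwd=0
After 2 (back): cur=HOME back=0 fwd=1
After 3 (visit(M)): cur=M back=1 fwd=0
After 4 (back): cur=HOME back=0 fwd=1
After 5 (forward): cur=M back=1 fwd=0
After 6 (back): cur=HOME back=0 fwd=1
After 7 (forward): cur=M back=1 fwd=0
After 8 (back): cur=HOME back=0 fwd=1

Answer: HOME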